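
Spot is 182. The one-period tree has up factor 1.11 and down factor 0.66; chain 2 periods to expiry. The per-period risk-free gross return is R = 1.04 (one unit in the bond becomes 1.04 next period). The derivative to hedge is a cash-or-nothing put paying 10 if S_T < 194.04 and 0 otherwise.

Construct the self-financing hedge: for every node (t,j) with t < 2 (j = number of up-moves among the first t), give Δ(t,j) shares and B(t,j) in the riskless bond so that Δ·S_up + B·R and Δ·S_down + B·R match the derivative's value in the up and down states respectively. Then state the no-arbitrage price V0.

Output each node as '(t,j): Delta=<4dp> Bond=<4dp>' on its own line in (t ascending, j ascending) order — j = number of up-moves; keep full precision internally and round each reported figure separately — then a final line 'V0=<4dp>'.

The replicating-portfolio and risk-neutral prices coincide; use p* = (1.04−0.66)/(1.11−0.66) = 0.8444 for the latter.
Payoff layer (t=2): V(2,0)=10.0000, V(2,1)=10.0000, V(2,2)=0.0000
(1,0): S=120.1200. Δ = (V_up−V_dn)/(S_up−S_dn) = (10.0000−10.0000)/(133.3332−79.2792) = 0.0000. V = [p*·10.0000 + (1−p*)·10.0000]/1.04 = 9.6154. B = V − Δ·S = 9.6154.
(1,1): S=202.0200. Δ = (V_up−V_dn)/(S_up−S_dn) = (0.0000−10.0000)/(224.2422−133.3332) = -0.1100. V = [p*·0.0000 + (1−p*)·10.0000]/1.04 = 1.4957. B = V − Δ·S = 23.7179.
(0,0): S=182.0000. Δ = (V_up−V_dn)/(S_up−S_dn) = (1.4957−9.6154)/(202.0200−120.1200) = -0.0991. V = [p*·1.4957 + (1−p*)·9.6154]/1.04 = 2.6527. B = V − Δ·S = 20.6964.
Check: Δ(0,0)·S0 + B(0,0) = 2.6527 = V0.

(0,0): Delta=-0.0991 Bond=20.6964
(1,0): Delta=0.0000 Bond=9.6154
(1,1): Delta=-0.1100 Bond=23.7179
V0=2.6527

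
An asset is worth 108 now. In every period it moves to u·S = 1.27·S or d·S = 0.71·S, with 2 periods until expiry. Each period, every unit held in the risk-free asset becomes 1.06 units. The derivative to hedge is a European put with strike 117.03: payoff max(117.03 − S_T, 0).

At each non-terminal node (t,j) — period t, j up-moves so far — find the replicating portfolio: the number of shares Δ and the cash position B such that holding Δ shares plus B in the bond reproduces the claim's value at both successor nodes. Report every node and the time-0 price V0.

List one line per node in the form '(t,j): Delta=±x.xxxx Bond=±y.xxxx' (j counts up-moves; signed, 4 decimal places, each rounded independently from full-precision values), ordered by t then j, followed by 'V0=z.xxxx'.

(0,0): Delta=-0.4427 Bond=63.8424
(1,0): Delta=-1.0000 Bond=110.4057
(1,1): Delta=-0.2558 Bond=42.0332
V0=16.0293

No-arbitrage ⇒ martingale measure with p* = (R−d)/(u−d) = 0.6250.
Payoff layer (t=2): V(2,0)=62.5872, V(2,1)=19.6464, V(2,2)=0.0000
Node (1,0) S=76.6800: V=(p*·19.6464+(1−p*)·62.5872)/1.06=33.7257; Δ=(19.6464−62.5872)/(97.3836−54.4428)=-1.0000; B=V−Δ·S=110.4057
Node (1,1) S=137.1600: V=(p*·0.0000+(1−p*)·19.6464)/1.06=6.9504; Δ=(0.0000−19.6464)/(174.1932−97.3836)=-0.2558; B=V−Δ·S=42.0332
Node (0,0) S=108.0000: V=(p*·6.9504+(1−p*)·33.7257)/1.06=16.0293; Δ=(6.9504−33.7257)/(137.1600−76.6800)=-0.4427; B=V−Δ·S=63.8424
Root portfolio cost Δ·108+B reproduces V0=16.0293.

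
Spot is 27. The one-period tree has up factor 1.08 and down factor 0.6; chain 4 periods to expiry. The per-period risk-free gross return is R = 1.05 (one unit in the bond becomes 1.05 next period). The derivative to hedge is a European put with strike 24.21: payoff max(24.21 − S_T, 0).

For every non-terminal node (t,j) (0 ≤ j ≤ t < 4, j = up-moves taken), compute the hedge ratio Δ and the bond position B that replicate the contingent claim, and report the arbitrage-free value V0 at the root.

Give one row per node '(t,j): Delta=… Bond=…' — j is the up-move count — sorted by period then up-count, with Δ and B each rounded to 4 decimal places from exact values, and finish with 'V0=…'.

Risk-neutral probability p* = (R−d)/(u−d) = (1.05−0.6)/(1.08−0.6) = 0.9375.
Payoff layer (t=4): V(4,0)=20.7108, V(4,1)=17.9114, V(4,2)=12.8726, V(4,3)=3.8027, V(4,4)=0.0000
(3,0): S=5.8320. Δ = (V_up−V_dn)/(S_up−S_dn) = (17.9114−20.7108)/(6.2986−3.4992) = -1.0000. V = [p*·17.9114 + (1−p*)·20.7108]/1.05 = 17.2251. B = V − Δ·S = 23.0571.
(3,1): S=10.4976. Δ = (V_up−V_dn)/(S_up−S_dn) = (12.8726−17.9114)/(11.3374−6.2986) = -1.0000. V = [p*·12.8726 + (1−p*)·17.9114]/1.05 = 12.5595. B = V − Δ·S = 23.0571.
(3,2): S=18.8957. Δ = (V_up−V_dn)/(S_up−S_dn) = (3.8027−12.8726)/(20.4073−11.3374) = -1.0000. V = [p*·3.8027 + (1−p*)·12.8726]/1.05 = 4.1615. B = V − Δ·S = 23.0571.
(3,3): S=34.0122. Δ = (V_up−V_dn)/(S_up−S_dn) = (0.0000−3.8027)/(36.7332−20.4073) = -0.2329. V = [p*·0.0000 + (1−p*)·3.8027]/1.05 = 0.2263. B = V − Δ·S = 8.1486.
(2,0): S=9.7200. Δ = (V_up−V_dn)/(S_up−S_dn) = (12.5595−17.2251)/(10.4976−5.8320) = -1.0000. V = [p*·12.5595 + (1−p*)·17.2251]/1.05 = 12.2392. B = V − Δ·S = 21.9592.
(2,1): S=17.4960. Δ = (V_up−V_dn)/(S_up−S_dn) = (4.1615−12.5595)/(18.8957−10.4976) = -1.0000. V = [p*·4.1615 + (1−p*)·12.5595]/1.05 = 4.4632. B = V − Δ·S = 21.9592.
(2,2): S=31.4928. Δ = (V_up−V_dn)/(S_up−S_dn) = (0.2263−4.1615)/(34.0122−18.8957) = -0.2603. V = [p*·0.2263 + (1−p*)·4.1615]/1.05 = 0.4498. B = V − Δ·S = 8.6480.
(1,0): S=16.2000. Δ = (V_up−V_dn)/(S_up−S_dn) = (4.4632−12.2392)/(17.4960−9.7200) = -1.0000. V = [p*·4.4632 + (1−p*)·12.2392]/1.05 = 4.7135. B = V − Δ·S = 20.9135.
(1,1): S=29.1600. Δ = (V_up−V_dn)/(S_up−S_dn) = (0.4498−4.4632)/(31.4928−17.4960) = -0.2867. V = [p*·0.4498 + (1−p*)·4.4632]/1.05 = 0.6673. B = V − Δ·S = 9.0285.
(0,0): S=27.0000. Δ = (V_up−V_dn)/(S_up−S_dn) = (0.6673−4.7135)/(29.1600−16.2000) = -0.3122. V = [p*·0.6673 + (1−p*)·4.7135]/1.05 = 0.8763. B = V − Δ·S = 9.3060.
Root portfolio cost Δ·27+B reproduces V0=0.8763.

(0,0): Delta=-0.3122 Bond=9.3060
(1,0): Delta=-1.0000 Bond=20.9135
(1,1): Delta=-0.2867 Bond=9.0285
(2,0): Delta=-1.0000 Bond=21.9592
(2,1): Delta=-1.0000 Bond=21.9592
(2,2): Delta=-0.2603 Bond=8.6480
(3,0): Delta=-1.0000 Bond=23.0571
(3,1): Delta=-1.0000 Bond=23.0571
(3,2): Delta=-1.0000 Bond=23.0571
(3,3): Delta=-0.2329 Bond=8.1486
V0=0.8763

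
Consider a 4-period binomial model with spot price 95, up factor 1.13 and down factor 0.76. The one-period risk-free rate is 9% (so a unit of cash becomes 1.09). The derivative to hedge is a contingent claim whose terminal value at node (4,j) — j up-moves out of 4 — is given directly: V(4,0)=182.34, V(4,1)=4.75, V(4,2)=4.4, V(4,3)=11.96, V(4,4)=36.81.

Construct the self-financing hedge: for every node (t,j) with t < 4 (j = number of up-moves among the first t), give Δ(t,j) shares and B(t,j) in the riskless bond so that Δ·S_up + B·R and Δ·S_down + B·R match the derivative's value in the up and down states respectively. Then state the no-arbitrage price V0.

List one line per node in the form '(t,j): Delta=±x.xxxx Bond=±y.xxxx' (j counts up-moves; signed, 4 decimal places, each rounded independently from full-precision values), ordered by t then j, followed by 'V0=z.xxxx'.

Risk-neutral probability p* = (R−d)/(u−d) = (1.09−0.76)/(1.13−0.76) = 0.8919.
Terminal values V(4,·): V(4,0)=182.3400, V(4,1)=4.7500, V(4,2)=4.4000, V(4,3)=11.9600, V(4,4)=36.8100
Node (3,0) S=41.7027: V=(p*·4.7500+(1−p*)·182.3400)/1.09=21.9715; Δ=(4.7500−182.3400)/(47.1241−31.6941)=-11.5094; B=V−Δ·S=501.9445
Node (3,1) S=62.0054: V=(p*·4.4000+(1−p*)·4.7500)/1.09=4.0714; Δ=(4.4000−4.7500)/(70.0661−47.1241)=-0.0153; B=V−Δ·S=5.0174
Node (3,2) S=92.1922: V=(p*·11.9600+(1−p*)·4.4000)/1.09=10.2227; Δ=(11.9600−4.4000)/(104.1772−70.0661)=0.2216; B=V−Δ·S=-10.2098
Node (3,3) S=137.0752: V=(p*·36.8100+(1−p*)·11.9600)/1.09=31.3060; Δ=(36.8100−11.9600)/(154.8950−104.1772)=0.4900; B=V−Δ·S=-35.8562
Node (2,0) S=54.8720: V=(p*·4.0714+(1−p*)·21.9715)/1.09=5.5106; Δ=(4.0714−21.9715)/(62.0054−41.7027)=-0.8817; B=V−Δ·S=53.8892
Node (2,1) S=81.5860: V=(p*·10.2227+(1−p*)·4.0714)/1.09=8.7685; Δ=(10.2227−4.0714)/(92.1922−62.0054)=0.2038; B=V−Δ·S=-7.8565
Node (2,2) S=121.3055: V=(p*·31.3060+(1−p*)·10.2227)/1.09=26.6300; Δ=(31.3060−10.2227)/(137.0752−92.1922)=0.4697; B=V−Δ·S=-30.3519
Node (1,0) S=72.2000: V=(p*·8.7685+(1−p*)·5.5106)/1.09=7.7214; Δ=(8.7685−5.5106)/(81.5860−54.8720)=0.1220; B=V−Δ·S=-1.0838
Node (1,1) S=107.3500: V=(p*·26.6300+(1−p*)·8.7685)/1.09=22.6597; Δ=(26.6300−8.7685)/(121.3055−81.5860)=0.4497; B=V−Δ·S=-25.6147
Node (0,0) S=95.0000: V=(p*·22.6597+(1−p*)·7.7214)/1.09=19.3071; Δ=(22.6597−7.7214)/(107.3500−72.2000)=0.4250; B=V−Δ·S=-21.0667
Check: Δ(0,0)·S0 + B(0,0) = 19.3071 = V0.

(0,0): Delta=0.4250 Bond=-21.0667
(1,0): Delta=0.1220 Bond=-1.0838
(1,1): Delta=0.4497 Bond=-25.6147
(2,0): Delta=-0.8817 Bond=53.8892
(2,1): Delta=0.2038 Bond=-7.8565
(2,2): Delta=0.4697 Bond=-30.3519
(3,0): Delta=-11.5094 Bond=501.9445
(3,1): Delta=-0.0153 Bond=5.0174
(3,2): Delta=0.2216 Bond=-10.2098
(3,3): Delta=0.4900 Bond=-35.8562
V0=19.3071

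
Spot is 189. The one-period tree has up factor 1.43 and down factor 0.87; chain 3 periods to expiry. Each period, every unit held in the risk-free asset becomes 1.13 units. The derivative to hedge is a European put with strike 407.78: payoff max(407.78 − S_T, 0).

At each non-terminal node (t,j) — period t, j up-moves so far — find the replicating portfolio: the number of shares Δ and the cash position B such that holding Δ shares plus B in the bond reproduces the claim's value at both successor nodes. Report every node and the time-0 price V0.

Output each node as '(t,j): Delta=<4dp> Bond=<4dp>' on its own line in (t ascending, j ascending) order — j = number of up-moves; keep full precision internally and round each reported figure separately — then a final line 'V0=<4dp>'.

(0,0): Delta=-0.7689 Bond=248.9825
(1,0): Delta=-1.0000 Bond=319.3516
(1,1): Delta=-0.6067 Bond=237.5025
(2,0): Delta=-1.0000 Bond=360.8673
(2,1): Delta=-1.0000 Bond=360.8673
(2,2): Delta=-0.3305 Bond=161.6594
V0=103.6622

Risk-neutral probability p* = (R−d)/(u−d) = (1.13−0.87)/(1.43−0.87) = 0.4643.
Payoff layer (t=3): V(3,0)=283.3229, V(3,1)=203.2126, V(3,2)=71.5371, V(3,3)=0.0000
(2,0): S=143.0541. Δ = (V_up−V_dn)/(S_up−S_dn) = (203.2126−283.3229)/(204.5674−124.4571) = -1.0000. V = [p*·203.2126 + (1−p*)·283.3229]/1.13 = 217.8132. B = V − Δ·S = 360.8673.
(2,1): S=235.1349. Δ = (V_up−V_dn)/(S_up−S_dn) = (71.5371−203.2126)/(336.2429−204.5674) = -1.0000. V = [p*·71.5371 + (1−p*)·203.2126]/1.13 = 125.7324. B = V − Δ·S = 360.8673.
(2,2): S=386.4861. Δ = (V_up−V_dn)/(S_up−S_dn) = (0.0000−71.5371)/(552.6751−336.2429) = -0.3305. V = [p*·0.0000 + (1−p*)·71.5371]/1.13 = 33.9146. B = V − Δ·S = 161.6594.
(1,0): S=164.4300. Δ = (V_up−V_dn)/(S_up−S_dn) = (125.7324−217.8132)/(235.1349−143.0541) = -1.0000. V = [p*·125.7324 + (1−p*)·217.8132]/1.13 = 154.9216. B = V − Δ·S = 319.3516.
(1,1): S=270.2700. Δ = (V_up−V_dn)/(S_up−S_dn) = (33.9146−125.7324)/(386.4861−235.1349) = -0.6067. V = [p*·33.9146 + (1−p*)·125.7324]/1.13 = 73.5422. B = V − Δ·S = 237.5025.
(0,0): S=189.0000. Δ = (V_up−V_dn)/(S_up−S_dn) = (73.5422−154.9216)/(270.2700−164.4300) = -0.7689. V = [p*·73.5422 + (1−p*)·154.9216]/1.13 = 103.6622. B = V − Δ·S = 248.9825.
Root portfolio cost Δ·189+B reproduces V0=103.6622.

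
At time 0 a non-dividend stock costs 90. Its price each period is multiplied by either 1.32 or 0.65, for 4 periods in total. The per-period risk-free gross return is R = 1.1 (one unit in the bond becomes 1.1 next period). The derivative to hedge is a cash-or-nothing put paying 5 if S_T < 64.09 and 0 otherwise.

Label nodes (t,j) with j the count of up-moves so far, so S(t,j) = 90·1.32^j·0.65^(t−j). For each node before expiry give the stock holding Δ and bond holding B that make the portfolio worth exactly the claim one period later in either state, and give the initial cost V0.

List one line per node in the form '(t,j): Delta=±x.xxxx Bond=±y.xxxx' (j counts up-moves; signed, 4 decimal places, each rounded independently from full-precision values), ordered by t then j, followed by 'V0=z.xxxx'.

The replicating-portfolio and risk-neutral prices coincide; use p* = (1.1−0.65)/(1.32−0.65) = 0.6716 for the latter.
Terminal payoffs: V(4,0)=5.0000, V(4,1)=5.0000, V(4,2)=0.0000, V(4,3)=0.0000, V(4,4)=0.0000
Node (3,0) S=24.7163: V=(p*·5.0000+(1−p*)·5.0000)/1.1=4.5455; Δ=(5.0000−5.0000)/(32.6255−16.0656)=0.0000; B=V−Δ·S=4.5455
Node (3,1) S=50.1930: V=(p*·0.0000+(1−p*)·5.0000)/1.1=1.4925; Δ=(0.0000−5.0000)/(66.2548−32.6255)=-0.1487; B=V−Δ·S=8.9552
Node (3,2) S=101.9304: V=(p*·0.0000+(1−p*)·0.0000)/1.1=0.0000; Δ=(0.0000−0.0000)/(134.5481−66.2548)=0.0000; B=V−Δ·S=0.0000
Node (3,3) S=206.9971: V=(p*·0.0000+(1−p*)·0.0000)/1.1=0.0000; Δ=(0.0000−0.0000)/(273.2362−134.5481)=0.0000; B=V−Δ·S=0.0000
Node (2,0) S=38.0250: V=(p*·1.4925+(1−p*)·4.5455)/1.1=2.2682; Δ=(1.4925−4.5455)/(50.1930−24.7163)=-0.1198; B=V−Δ·S=6.8248
Node (2,1) S=77.2200: V=(p*·0.0000+(1−p*)·1.4925)/1.1=0.4455; Δ=(0.0000−1.4925)/(101.9304−50.1930)=-0.0288; B=V−Δ·S=2.6732
Node (2,2) S=156.8160: V=(p*·0.0000+(1−p*)·0.0000)/1.1=0.0000; Δ=(0.0000−0.0000)/(206.9971−101.9304)=0.0000; B=V−Δ·S=0.0000
Node (1,0) S=58.5000: V=(p*·0.4455+(1−p*)·2.2682)/1.1=0.9491; Δ=(0.4455−2.2682)/(77.2200−38.0250)=-0.0465; B=V−Δ·S=3.6695
Node (1,1) S=118.8000: V=(p*·0.0000+(1−p*)·0.4455)/1.1=0.1330; Δ=(0.0000−0.4455)/(156.8160−77.2200)=-0.0056; B=V−Δ·S=0.7980
Node (0,0) S=90.0000: V=(p*·0.1330+(1−p*)·0.9491)/1.1=0.3645; Δ=(0.1330−0.9491)/(118.8000−58.5000)=-0.0135; B=V−Δ·S=1.5826
Root portfolio cost Δ·90+B reproduces V0=0.3645.

(0,0): Delta=-0.0135 Bond=1.5826
(1,0): Delta=-0.0465 Bond=3.6695
(1,1): Delta=-0.0056 Bond=0.7980
(2,0): Delta=-0.1198 Bond=6.8248
(2,1): Delta=-0.0288 Bond=2.6732
(2,2): Delta=0.0000 Bond=0.0000
(3,0): Delta=0.0000 Bond=4.5455
(3,1): Delta=-0.1487 Bond=8.9552
(3,2): Delta=0.0000 Bond=0.0000
(3,3): Delta=0.0000 Bond=0.0000
V0=0.3645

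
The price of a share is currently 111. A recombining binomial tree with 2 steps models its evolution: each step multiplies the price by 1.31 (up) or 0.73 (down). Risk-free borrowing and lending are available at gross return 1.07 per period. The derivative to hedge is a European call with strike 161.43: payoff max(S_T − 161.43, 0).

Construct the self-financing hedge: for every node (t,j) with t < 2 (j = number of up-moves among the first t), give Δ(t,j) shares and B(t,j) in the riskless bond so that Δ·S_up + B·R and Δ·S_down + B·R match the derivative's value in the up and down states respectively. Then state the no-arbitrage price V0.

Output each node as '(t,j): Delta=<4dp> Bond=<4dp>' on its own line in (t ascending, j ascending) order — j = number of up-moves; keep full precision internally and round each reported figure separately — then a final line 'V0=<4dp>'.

The replicating-portfolio and risk-neutral prices coincide; use p* = (1.07−0.73)/(1.31−0.73) = 0.5862 for the latter.
Payoff layer (t=2): V(2,0)=0.0000, V(2,1)=0.0000, V(2,2)=29.0571
  t=1,j=0: stock 81.0300 → up 106.1493 (V=0.0000), down 59.1519 (V=0.0000). Price 0.0000; hedge Δ=0.0000, bond B=0.0000.
  t=1,j=1: stock 145.4100 → up 190.4871 (V=29.0571), down 106.1493 (V=0.0000). Price 15.9191; hedge Δ=0.3445, bond B=-34.1793.
  t=0,j=0: stock 111.0000 → up 145.4100 (V=15.9191), down 81.0300 (V=0.0000). Price 8.7214; hedge Δ=0.2473, bond B=-18.7254.
Check: Δ(0,0)·S0 + B(0,0) = 8.7214 = V0.

(0,0): Delta=0.2473 Bond=-18.7254
(1,0): Delta=0.0000 Bond=0.0000
(1,1): Delta=0.3445 Bond=-34.1793
V0=8.7214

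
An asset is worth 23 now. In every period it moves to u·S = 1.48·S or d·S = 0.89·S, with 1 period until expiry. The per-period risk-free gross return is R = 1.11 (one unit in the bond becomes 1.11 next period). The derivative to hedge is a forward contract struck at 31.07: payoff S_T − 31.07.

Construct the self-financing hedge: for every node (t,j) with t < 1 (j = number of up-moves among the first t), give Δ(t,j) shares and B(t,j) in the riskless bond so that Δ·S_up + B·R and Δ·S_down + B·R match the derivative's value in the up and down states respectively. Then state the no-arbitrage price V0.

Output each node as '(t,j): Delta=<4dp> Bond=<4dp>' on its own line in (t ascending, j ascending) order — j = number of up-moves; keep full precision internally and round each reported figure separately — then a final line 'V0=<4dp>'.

Under the risk-neutral measure, an up-move has probability p* = (R−d)/(u−d) = 0.3729 and values discount at R = 1.11.
Terminal values V(1,·): V(1,0)=-10.6000, V(1,1)=2.9700
  t=0,j=0: stock 23.0000 → up 34.0400 (V=2.9700), down 20.4700 (V=-10.6000). Price -4.9910; hedge Δ=1.0000, bond B=-27.9910.
Self-financing check: at every node Δ·S+B equals the discounted successor values.

(0,0): Delta=1.0000 Bond=-27.9910
V0=-4.9910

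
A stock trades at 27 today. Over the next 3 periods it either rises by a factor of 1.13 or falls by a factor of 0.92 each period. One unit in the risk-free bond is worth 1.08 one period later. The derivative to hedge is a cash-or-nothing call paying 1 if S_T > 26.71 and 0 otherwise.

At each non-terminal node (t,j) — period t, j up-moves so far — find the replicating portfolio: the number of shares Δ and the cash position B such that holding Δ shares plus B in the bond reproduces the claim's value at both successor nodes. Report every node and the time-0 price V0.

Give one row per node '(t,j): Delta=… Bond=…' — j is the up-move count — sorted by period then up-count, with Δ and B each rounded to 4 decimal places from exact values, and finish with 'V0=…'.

(0,0): Delta=0.0549 Bond=-0.8009
(1,0): Delta=0.1352 Bond=-2.8617
(1,1): Delta=0.0344 Bond=-0.2411
(2,0): Delta=0.0000 Bond=0.0000
(2,1): Delta=0.1696 Bond=-4.0564
(2,2): Delta=0.0000 Bond=0.9259
V0=0.6803

No-arbitrage ⇒ martingale measure with p* = (R−d)/(u−d) = 0.7619.
Terminal values V(3,·): V(3,0)=0.0000, V(3,1)=0.0000, V(3,2)=1.0000, V(3,3)=1.0000
  t=2,j=0: stock 22.8528 → up 25.8237 (V=0.0000), down 21.0246 (V=0.0000). Price 0.0000; hedge Δ=0.0000, bond B=0.0000.
  t=2,j=1: stock 28.0692 → up 31.7182 (V=1.0000), down 25.8237 (V=0.0000). Price 0.7055; hedge Δ=0.1696, bond B=-4.0564.
  t=2,j=2: stock 34.4763 → up 38.9582 (V=1.0000), down 31.7182 (V=1.0000). Price 0.9259; hedge Δ=0.0000, bond B=0.9259.
  t=1,j=0: stock 24.8400 → up 28.0692 (V=0.7055), down 22.8528 (V=0.0000). Price 0.4977; hedge Δ=0.1352, bond B=-2.8617.
  t=1,j=1: stock 30.5100 → up 34.4763 (V=0.9259), down 28.0692 (V=0.7055). Price 0.8087; hedge Δ=0.0344, bond B=-0.2411.
  t=0,j=0: stock 27.0000 → up 30.5100 (V=0.8087), down 24.8400 (V=0.4977). Price 0.6803; hedge Δ=0.0549, bond B=-0.8009.
Root portfolio cost Δ·27+B reproduces V0=0.6803.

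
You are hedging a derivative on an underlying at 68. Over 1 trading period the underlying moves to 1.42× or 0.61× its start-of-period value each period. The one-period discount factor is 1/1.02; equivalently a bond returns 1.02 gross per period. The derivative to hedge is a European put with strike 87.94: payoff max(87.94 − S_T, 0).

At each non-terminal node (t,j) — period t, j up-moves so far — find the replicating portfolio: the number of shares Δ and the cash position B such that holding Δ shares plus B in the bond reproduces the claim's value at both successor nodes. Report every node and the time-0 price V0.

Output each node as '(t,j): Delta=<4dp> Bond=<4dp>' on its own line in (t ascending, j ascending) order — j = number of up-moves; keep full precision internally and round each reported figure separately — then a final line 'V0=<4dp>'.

The replicating-portfolio and risk-neutral prices coincide; use p* = (1.02−0.61)/(1.42−0.61) = 0.5062 for the latter.
Terminal payoffs: V(1,0)=46.4600, V(1,1)=0.0000
Node (0,0) S=68.0000: V=(p*·0.0000+(1−p*)·46.4600)/1.02=22.4933; Δ=(0.0000−46.4600)/(96.5600−41.4800)=-0.8435; B=V−Δ·S=79.8514
The time-0 hedge costs 22.4933, which is the no-arbitrage price.

(0,0): Delta=-0.8435 Bond=79.8514
V0=22.4933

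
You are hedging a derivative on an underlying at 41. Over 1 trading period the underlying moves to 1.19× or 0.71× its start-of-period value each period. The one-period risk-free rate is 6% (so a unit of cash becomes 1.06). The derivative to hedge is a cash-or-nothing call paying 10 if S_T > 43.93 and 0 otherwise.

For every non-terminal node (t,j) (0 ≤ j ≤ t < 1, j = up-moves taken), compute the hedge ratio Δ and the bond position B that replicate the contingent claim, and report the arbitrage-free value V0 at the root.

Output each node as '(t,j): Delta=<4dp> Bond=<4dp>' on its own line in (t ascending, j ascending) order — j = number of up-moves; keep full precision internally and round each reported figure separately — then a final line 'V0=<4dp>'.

(0,0): Delta=0.5081 Bond=-13.9544
V0=6.8789

Since d<R<u, set p* = (R−d)/(u−d) = 0.7292; price each node as the discounted p*-expectation of its children.
At expiry t=1: V(1,0)=0.0000, V(1,1)=10.0000
Node (0,0) S=41.0000: V=(p*·10.0000+(1−p*)·0.0000)/1.06=6.8789; Δ=(10.0000−0.0000)/(48.7900−29.1100)=0.5081; B=V−Δ·S=-13.9544
The time-0 hedge costs 6.8789, which is the no-arbitrage price.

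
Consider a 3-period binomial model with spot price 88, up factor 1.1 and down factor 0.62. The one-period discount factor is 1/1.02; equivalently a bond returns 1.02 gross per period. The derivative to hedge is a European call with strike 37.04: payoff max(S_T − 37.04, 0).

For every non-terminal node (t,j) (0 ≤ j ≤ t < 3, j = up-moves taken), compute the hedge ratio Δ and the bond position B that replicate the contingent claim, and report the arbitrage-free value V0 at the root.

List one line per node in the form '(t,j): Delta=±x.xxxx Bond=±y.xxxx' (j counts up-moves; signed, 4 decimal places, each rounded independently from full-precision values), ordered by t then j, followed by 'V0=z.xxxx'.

Under the risk-neutral measure, an up-move has probability p* = (R−d)/(u−d) = 0.8333 and values discount at R = 1.02.
Terminal values V(3,·): V(3,0)=0.0000, V(3,1)=0.1699, V(3,2)=28.9776, V(3,3)=80.0880
(2,0): S=33.8272. Δ = (V_up−V_dn)/(S_up−S_dn) = (0.1699−0.0000)/(37.2099−20.9729) = 0.0105. V = [p*·0.1699 + (1−p*)·0.0000]/1.02 = 0.1388. B = V − Δ·S = -0.2152.
(2,1): S=60.0160. Δ = (V_up−V_dn)/(S_up−S_dn) = (28.9776−0.1699)/(66.0176−37.2099) = 1.0000. V = [p*·28.9776 + (1−p*)·0.1699]/1.02 = 23.7023. B = V − Δ·S = -36.3137.
(2,2): S=106.4800. Δ = (V_up−V_dn)/(S_up−S_dn) = (80.0880−28.9776)/(117.1280−66.0176) = 1.0000. V = [p*·80.0880 + (1−p*)·28.9776]/1.02 = 70.1663. B = V − Δ·S = -36.3137.
(1,0): S=54.5600. Δ = (V_up−V_dn)/(S_up−S_dn) = (23.7023−0.1388)/(60.0160−33.8272) = 0.8998. V = [p*·23.7023 + (1−p*)·0.1388]/1.02 = 19.3873. B = V − Δ·S = -29.7032.
(1,1): S=96.8000. Δ = (V_up−V_dn)/(S_up−S_dn) = (70.1663−23.7023)/(106.4800−60.0160) = 1.0000. V = [p*·70.1663 + (1−p*)·23.7023]/1.02 = 61.1983. B = V − Δ·S = -35.6017.
(0,0): S=88.0000. Δ = (V_up−V_dn)/(S_up−S_dn) = (61.1983−19.3873)/(96.8000−54.5600) = 0.9898. V = [p*·61.1983 + (1−p*)·19.3873]/1.02 = 53.1665. B = V − Δ·S = -33.9398.
Check: Δ(0,0)·S0 + B(0,0) = 53.1665 = V0.

(0,0): Delta=0.9898 Bond=-33.9398
(1,0): Delta=0.8998 Bond=-29.7032
(1,1): Delta=1.0000 Bond=-35.6017
(2,0): Delta=0.0105 Bond=-0.2152
(2,1): Delta=1.0000 Bond=-36.3137
(2,2): Delta=1.0000 Bond=-36.3137
V0=53.1665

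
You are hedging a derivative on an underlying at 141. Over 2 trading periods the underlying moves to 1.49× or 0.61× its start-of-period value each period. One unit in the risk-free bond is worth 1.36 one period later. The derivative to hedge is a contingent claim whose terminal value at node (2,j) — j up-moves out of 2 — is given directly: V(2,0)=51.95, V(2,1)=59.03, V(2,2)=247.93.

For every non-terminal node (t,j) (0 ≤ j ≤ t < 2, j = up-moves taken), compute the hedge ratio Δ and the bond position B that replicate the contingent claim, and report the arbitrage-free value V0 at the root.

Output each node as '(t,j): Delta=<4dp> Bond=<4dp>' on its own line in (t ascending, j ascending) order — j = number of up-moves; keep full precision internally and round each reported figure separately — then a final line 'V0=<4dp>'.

Under the risk-neutral measure, an up-move has probability p* = (R−d)/(u−d) = 0.8523 and values discount at R = 1.36.
At expiry t=2: V(2,0)=51.9500, V(2,1)=59.0300, V(2,2)=247.9300
Node (1,0) S=86.0100: V=(p*·59.0300+(1−p*)·51.9500)/1.36=42.6354; Δ=(59.0300−51.9500)/(128.1549−52.4661)=0.0935; B=V−Δ·S=34.5899
Node (1,1) S=210.0900: V=(p*·247.9300+(1−p*)·59.0300)/1.36=161.7826; Δ=(247.9300−59.0300)/(313.0341−128.1549)=1.0217; B=V−Δ·S=-52.8765
Node (0,0) S=141.0000: V=(p*·161.7826+(1−p*)·42.6354)/1.36=106.0157; Δ=(161.7826−42.6354)/(210.0900−86.0100)=0.9602; B=V−Δ·S=-29.3789
Each (Δ,B) replicates both successor values, so the strategy is self-financing and V0 is arbitrage-free.

(0,0): Delta=0.9602 Bond=-29.3789
(1,0): Delta=0.0935 Bond=34.5899
(1,1): Delta=1.0217 Bond=-52.8765
V0=106.0157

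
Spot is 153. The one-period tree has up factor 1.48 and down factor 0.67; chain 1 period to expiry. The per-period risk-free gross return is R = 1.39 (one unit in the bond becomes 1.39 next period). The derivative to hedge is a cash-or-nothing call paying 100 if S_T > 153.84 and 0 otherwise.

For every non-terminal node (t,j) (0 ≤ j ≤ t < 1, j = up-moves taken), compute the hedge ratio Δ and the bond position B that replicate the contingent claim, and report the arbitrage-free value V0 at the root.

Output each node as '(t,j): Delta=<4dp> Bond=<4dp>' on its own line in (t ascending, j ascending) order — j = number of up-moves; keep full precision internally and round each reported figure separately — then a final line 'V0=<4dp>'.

Under the risk-neutral measure, an up-move has probability p* = (R−d)/(u−d) = 0.8889 and values discount at R = 1.39.
Terminal values V(1,·): V(1,0)=0.0000, V(1,1)=100.0000
  t=0,j=0: stock 153.0000 → up 226.4400 (V=100.0000), down 102.5100 (V=0.0000). Price 63.9488; hedge Δ=0.8069, bond B=-59.5079.
Self-financing check: at every node Δ·S+B equals the discounted successor values.

(0,0): Delta=0.8069 Bond=-59.5079
V0=63.9488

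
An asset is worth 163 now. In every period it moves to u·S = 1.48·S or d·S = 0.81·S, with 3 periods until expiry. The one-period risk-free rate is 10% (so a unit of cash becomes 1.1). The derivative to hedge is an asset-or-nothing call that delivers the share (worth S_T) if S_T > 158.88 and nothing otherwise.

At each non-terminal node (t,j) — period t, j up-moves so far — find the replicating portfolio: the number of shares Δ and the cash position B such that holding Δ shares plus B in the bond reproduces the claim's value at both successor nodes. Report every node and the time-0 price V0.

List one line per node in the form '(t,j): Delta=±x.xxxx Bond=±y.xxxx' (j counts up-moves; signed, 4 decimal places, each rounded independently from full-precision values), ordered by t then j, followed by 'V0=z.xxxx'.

(0,0): Delta=1.4137 Bond=-128.9704
(1,0): Delta=1.2864 Bond=-125.0674
(1,1): Delta=1.5049 Bond=-163.8814
(2,0): Delta=0.0000 Bond=0.0000
(2,1): Delta=2.2090 Bond=-317.8437
(2,2): Delta=1.0000 Bond=0.0000
V0=101.4551

Under the risk-neutral measure, an up-move has probability p* = (R−d)/(u−d) = 0.4328 and values discount at R = 1.1.
Payoff layer (t=3): V(3,0)=0.0000, V(3,1)=0.0000, V(3,2)=289.1985, V(3,3)=528.4121
Node (2,0) S=106.9443: V=(p*·0.0000+(1−p*)·0.0000)/1.1=0.0000; Δ=(0.0000−0.0000)/(158.2776−86.6249)=0.0000; B=V−Δ·S=0.0000
Node (2,1) S=195.4044: V=(p*·289.1985+(1−p*)·0.0000)/1.1=113.7959; Δ=(289.1985−0.0000)/(289.1985−158.2776)=2.2090; B=V−Δ·S=-317.8437
Node (2,2) S=357.0352: V=(p*·528.4121+(1−p*)·289.1985)/1.1=357.0352; Δ=(528.4121−289.1985)/(528.4121−289.1985)=1.0000; B=V−Δ·S=0.0000
Node (1,0) S=132.0300: V=(p*·113.7959+(1−p*)·0.0000)/1.1=44.7772; Δ=(113.7959−0.0000)/(195.4044−106.9443)=1.2864; B=V−Δ·S=-125.0674
Node (1,1) S=241.2400: V=(p*·357.0352+(1−p*)·113.7959)/1.1=199.1623; Δ=(357.0352−113.7959)/(357.0352−195.4044)=1.5049; B=V−Δ·S=-163.8814
Node (0,0) S=163.0000: V=(p*·199.1623+(1−p*)·44.7772)/1.1=101.4551; Δ=(199.1623−44.7772)/(241.2400−132.0300)=1.4137; B=V−Δ·S=-128.9704
The time-0 hedge costs 101.4551, which is the no-arbitrage price.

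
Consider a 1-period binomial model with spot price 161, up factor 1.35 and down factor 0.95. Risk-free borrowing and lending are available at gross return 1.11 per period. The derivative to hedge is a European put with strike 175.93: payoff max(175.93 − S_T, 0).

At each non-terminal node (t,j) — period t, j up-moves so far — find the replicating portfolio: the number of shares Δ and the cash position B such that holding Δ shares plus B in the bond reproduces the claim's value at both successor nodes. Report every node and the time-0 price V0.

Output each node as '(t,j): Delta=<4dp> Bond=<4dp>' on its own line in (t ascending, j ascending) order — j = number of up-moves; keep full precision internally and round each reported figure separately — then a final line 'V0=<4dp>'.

Since d<R<u, set p* = (R−d)/(u−d) = 0.4000; price each node as the discounted p*-expectation of its children.
Payoff layer (t=1): V(1,0)=22.9800, V(1,1)=0.0000
  t=0,j=0: stock 161.0000 → up 217.3500 (V=0.0000), down 152.9500 (V=22.9800). Price 12.4216; hedge Δ=-0.3568, bond B=69.8716.
Root portfolio cost Δ·161+B reproduces V0=12.4216.

(0,0): Delta=-0.3568 Bond=69.8716
V0=12.4216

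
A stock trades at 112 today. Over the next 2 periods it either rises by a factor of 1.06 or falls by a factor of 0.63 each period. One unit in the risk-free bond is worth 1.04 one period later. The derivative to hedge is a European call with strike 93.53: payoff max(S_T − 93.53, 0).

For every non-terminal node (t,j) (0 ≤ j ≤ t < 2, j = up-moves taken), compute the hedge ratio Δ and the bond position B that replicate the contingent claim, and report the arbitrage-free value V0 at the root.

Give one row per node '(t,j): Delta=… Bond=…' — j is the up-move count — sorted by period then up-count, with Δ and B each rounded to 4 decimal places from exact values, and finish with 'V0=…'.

(0,0): Delta=0.6151 Bond=-41.7350
(1,0): Delta=0.0000 Bond=0.0000
(1,1): Delta=0.6330 Bond=-45.5217
V0=27.1609

Since d<R<u, set p* = (R−d)/(u−d) = 0.9535; price each node as the discounted p*-expectation of its children.
Terminal payoffs: V(2,0)=0.0000, V(2,1)=0.0000, V(2,2)=32.3132
Node (1,0) S=70.5600: V=(p*·0.0000+(1−p*)·0.0000)/1.04=0.0000; Δ=(0.0000−0.0000)/(74.7936−44.4528)=0.0000; B=V−Δ·S=0.0000
Node (1,1) S=118.7200: V=(p*·32.3132+(1−p*)·0.0000)/1.04=29.6253; Δ=(32.3132−0.0000)/(125.8432−74.7936)=0.6330; B=V−Δ·S=-45.5217
Node (0,0) S=112.0000: V=(p*·29.6253+(1−p*)·0.0000)/1.04=27.1609; Δ=(29.6253−0.0000)/(118.7200−70.5600)=0.6151; B=V−Δ·S=-41.7350
Root portfolio cost Δ·112+B reproduces V0=27.1609.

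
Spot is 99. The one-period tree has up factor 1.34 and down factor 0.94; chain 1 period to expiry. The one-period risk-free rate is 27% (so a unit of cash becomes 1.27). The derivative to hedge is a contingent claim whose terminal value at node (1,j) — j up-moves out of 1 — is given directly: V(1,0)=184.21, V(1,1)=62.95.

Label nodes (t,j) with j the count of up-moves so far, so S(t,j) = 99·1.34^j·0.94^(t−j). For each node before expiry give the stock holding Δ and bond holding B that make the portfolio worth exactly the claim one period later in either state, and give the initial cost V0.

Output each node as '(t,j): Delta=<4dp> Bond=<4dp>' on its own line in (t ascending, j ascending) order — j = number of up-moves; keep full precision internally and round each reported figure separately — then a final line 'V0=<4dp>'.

(0,0): Delta=-3.0621 Bond=369.4260
V0=66.2760

Under the risk-neutral measure, an up-move has probability p* = (R−d)/(u−d) = 0.8250 and values discount at R = 1.27.
Terminal values V(1,·): V(1,0)=184.2100, V(1,1)=62.9500
(0,0): S=99.0000. Δ = (V_up−V_dn)/(S_up−S_dn) = (62.9500−184.2100)/(132.6600−93.0600) = -3.0621. V = [p*·62.9500 + (1−p*)·184.2100]/1.27 = 66.2760. B = V − Δ·S = 369.4260.
The time-0 hedge costs 66.2760, which is the no-arbitrage price.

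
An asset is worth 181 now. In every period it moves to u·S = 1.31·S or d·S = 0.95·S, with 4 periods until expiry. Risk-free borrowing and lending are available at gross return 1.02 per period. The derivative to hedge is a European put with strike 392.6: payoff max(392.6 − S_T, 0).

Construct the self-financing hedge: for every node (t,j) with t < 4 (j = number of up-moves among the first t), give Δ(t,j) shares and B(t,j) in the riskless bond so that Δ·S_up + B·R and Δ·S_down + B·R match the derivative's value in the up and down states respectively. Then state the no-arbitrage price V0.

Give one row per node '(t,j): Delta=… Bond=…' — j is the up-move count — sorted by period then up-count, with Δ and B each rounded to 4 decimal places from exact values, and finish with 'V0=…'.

(0,0): Delta=-0.9851 Bond=360.1845
(1,0): Delta=-1.0000 Bond=369.9557
(1,1): Delta=-0.9402 Bond=356.7514
(2,0): Delta=-1.0000 Bond=377.3549
(2,1): Delta=-1.0000 Bond=377.3549
(2,2): Delta=-0.7606 Bond=308.0885
(3,0): Delta=-1.0000 Bond=384.9020
(3,1): Delta=-1.0000 Bond=384.9020
(3,2): Delta=-1.0000 Bond=384.9020
(3,3): Delta=-0.0412 Bond=21.5506
V0=181.8872

Risk-neutral probability p* = (R−d)/(u−d) = (1.02−0.95)/(1.31−0.95) = 0.1944.
At expiry t=4: V(4,0)=245.1744, V(4,1)=189.3078, V(4,2)=112.2708, V(4,3)=6.0408, V(4,4)=0.0000
  t=3,j=0: stock 155.1849 → up 203.2922 (V=189.3078), down 147.4256 (V=245.1744). Price 229.7171; hedge Δ=-1.0000, bond B=384.9020.
  t=3,j=1: stock 213.9918 → up 280.3292 (V=112.2708), down 203.2922 (V=189.3078). Price 170.9102; hedge Δ=-1.0000, bond B=384.9020.
  t=3,j=2: stock 295.0834 → up 386.5592 (V=6.0408), down 280.3292 (V=112.2708). Price 89.8186; hedge Δ=-1.0000, bond B=384.9020.
  t=3,j=3: stock 406.9045 → up 533.0449 (V=0.0000), down 386.5592 (V=6.0408). Price 4.7707; hedge Δ=-0.0412, bond B=21.5506.
  t=2,j=0: stock 163.3525 → up 213.9918 (V=170.9102), down 155.1849 (V=229.7171). Price 214.0024; hedge Δ=-1.0000, bond B=377.3549.
  t=2,j=1: stock 225.2545 → up 295.0834 (V=89.8186), down 213.9918 (V=170.9102). Price 152.1004; hedge Δ=-1.0000, bond B=377.3549.
  t=2,j=2: stock 310.6141 → up 406.9045 (V=4.7707), down 295.0834 (V=89.8186). Price 71.8446; hedge Δ=-0.7606, bond B=308.0885.
  t=1,j=0: stock 171.9500 → up 225.2545 (V=152.1004), down 163.3525 (V=214.0024). Price 198.0057; hedge Δ=-1.0000, bond B=369.9557.
  t=1,j=1: stock 237.1100 → up 310.6141 (V=71.8446), down 225.2545 (V=152.1004). Price 133.8187; hedge Δ=-0.9402, bond B=356.7514.
  t=0,j=0: stock 181.0000 → up 237.1100 (V=133.8187), down 171.9500 (V=198.0057). Price 181.8872; hedge Δ=-0.9851, bond B=360.1845.
The time-0 hedge costs 181.8872, which is the no-arbitrage price.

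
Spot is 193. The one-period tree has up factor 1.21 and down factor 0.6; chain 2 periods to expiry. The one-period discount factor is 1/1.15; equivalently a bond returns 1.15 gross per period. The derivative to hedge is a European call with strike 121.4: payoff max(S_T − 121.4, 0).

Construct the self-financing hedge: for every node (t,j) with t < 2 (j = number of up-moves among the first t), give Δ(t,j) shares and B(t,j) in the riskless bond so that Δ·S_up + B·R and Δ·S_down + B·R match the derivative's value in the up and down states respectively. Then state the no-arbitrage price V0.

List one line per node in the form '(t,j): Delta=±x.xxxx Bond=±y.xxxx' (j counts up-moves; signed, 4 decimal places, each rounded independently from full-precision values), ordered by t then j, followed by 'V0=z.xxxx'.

Risk-neutral probability p* = (R−d)/(u−d) = (1.15−0.6)/(1.21−0.6) = 0.9016.
Terminal payoffs: V(2,0)=0.0000, V(2,1)=18.7180, V(2,2)=161.1713
(1,0): S=115.8000. Δ = (V_up−V_dn)/(S_up−S_dn) = (18.7180−0.0000)/(140.1180−69.4800) = 0.2650. V = [p*·18.7180 + (1−p*)·0.0000]/1.15 = 14.6756. B = V − Δ·S = -16.0097.
(1,1): S=233.5300. Δ = (V_up−V_dn)/(S_up−S_dn) = (161.1713−18.7180)/(282.5713−140.1180) = 1.0000. V = [p*·161.1713 + (1−p*)·18.7180]/1.15 = 127.9648. B = V − Δ·S = -105.5652.
(0,0): S=193.0000. Δ = (V_up−V_dn)/(S_up−S_dn) = (127.9648−14.6756)/(233.5300−115.8000) = 0.9623. V = [p*·127.9648 + (1−p*)·14.6756]/1.15 = 101.5840. B = V − Δ·S = -84.1361.
Each (Δ,B) replicates both successor values, so the strategy is self-financing and V0 is arbitrage-free.

(0,0): Delta=0.9623 Bond=-84.1361
(1,0): Delta=0.2650 Bond=-16.0097
(1,1): Delta=1.0000 Bond=-105.5652
V0=101.5840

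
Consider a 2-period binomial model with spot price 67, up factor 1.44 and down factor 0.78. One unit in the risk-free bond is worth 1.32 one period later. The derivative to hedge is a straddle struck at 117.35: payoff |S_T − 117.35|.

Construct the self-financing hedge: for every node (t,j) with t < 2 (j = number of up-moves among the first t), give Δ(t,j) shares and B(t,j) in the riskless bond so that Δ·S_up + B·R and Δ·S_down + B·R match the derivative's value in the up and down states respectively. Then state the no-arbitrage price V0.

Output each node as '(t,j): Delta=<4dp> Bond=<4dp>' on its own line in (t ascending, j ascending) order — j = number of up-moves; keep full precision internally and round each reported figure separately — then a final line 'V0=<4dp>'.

No-arbitrage ⇒ martingale measure with p* = (R−d)/(u−d) = 0.8182.
Payoff layer (t=2): V(2,0)=76.5872, V(2,1)=42.0956, V(2,2)=21.5812
  t=1,j=0: stock 52.2600 → up 75.2544 (V=42.0956), down 40.7628 (V=76.5872). Price 36.6415; hedge Δ=-1.0000, bond B=88.9015.
  t=1,j=1: stock 96.4800 → up 138.9312 (V=21.5812), down 75.2544 (V=42.0956). Price 19.1751; hedge Δ=-0.3222, bond B=50.2575.
  t=0,j=0: stock 67.0000 → up 96.4800 (V=19.1751), down 52.2600 (V=36.6415). Price 16.9324; hedge Δ=-0.3950, bond B=43.3967.
Root portfolio cost Δ·67+B reproduces V0=16.9324.

(0,0): Delta=-0.3950 Bond=43.3967
(1,0): Delta=-1.0000 Bond=88.9015
(1,1): Delta=-0.3222 Bond=50.2575
V0=16.9324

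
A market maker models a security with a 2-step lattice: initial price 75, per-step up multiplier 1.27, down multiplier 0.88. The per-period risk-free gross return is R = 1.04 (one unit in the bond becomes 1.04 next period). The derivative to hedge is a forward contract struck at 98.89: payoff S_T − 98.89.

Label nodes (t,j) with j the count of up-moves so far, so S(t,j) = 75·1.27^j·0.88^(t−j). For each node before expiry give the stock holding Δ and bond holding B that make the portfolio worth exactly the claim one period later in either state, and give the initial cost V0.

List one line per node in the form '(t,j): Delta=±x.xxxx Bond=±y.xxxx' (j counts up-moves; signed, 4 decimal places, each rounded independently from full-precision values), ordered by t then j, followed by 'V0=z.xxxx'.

(0,0): Delta=1.0000 Bond=-91.4294
(1,0): Delta=1.0000 Bond=-95.0865
(1,1): Delta=1.0000 Bond=-95.0865
V0=-16.4294

Risk-neutral probability p* = (R−d)/(u−d) = (1.04−0.88)/(1.27−0.88) = 0.4103.
Terminal values V(2,·): V(2,0)=-40.8100, V(2,1)=-15.0700, V(2,2)=22.0775
  t=1,j=0: stock 66.0000 → up 83.8200 (V=-15.0700), down 58.0800 (V=-40.8100). Price -29.0865; hedge Δ=1.0000, bond B=-95.0865.
  t=1,j=1: stock 95.2500 → up 120.9675 (V=22.0775), down 83.8200 (V=-15.0700). Price 0.1635; hedge Δ=1.0000, bond B=-95.0865.
  t=0,j=0: stock 75.0000 → up 95.2500 (V=0.1635), down 66.0000 (V=-29.0865). Price -16.4294; hedge Δ=1.0000, bond B=-91.4294.
Each (Δ,B) replicates both successor values, so the strategy is self-financing and V0 is arbitrage-free.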